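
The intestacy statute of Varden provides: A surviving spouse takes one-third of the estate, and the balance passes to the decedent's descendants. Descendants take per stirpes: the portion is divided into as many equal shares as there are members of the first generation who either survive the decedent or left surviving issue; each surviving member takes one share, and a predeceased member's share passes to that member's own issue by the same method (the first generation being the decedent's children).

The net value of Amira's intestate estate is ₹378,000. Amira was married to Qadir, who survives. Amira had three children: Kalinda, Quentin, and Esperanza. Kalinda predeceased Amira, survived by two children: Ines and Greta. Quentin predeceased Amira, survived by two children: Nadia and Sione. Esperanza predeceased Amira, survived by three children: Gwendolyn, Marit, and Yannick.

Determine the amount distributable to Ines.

Qadir takes one-third of ₹378,000 = ₹126,000. The remaining ₹252,000 passes to the descendants.
The descendants' portion (₹252,000) is divided into 3 shares of ₹84,000: Kalinda's ₹84,000 share passes to Kalinda's issue; Quentin's ₹84,000 share passes to Quentin's issue; Esperanza's ₹84,000 share passes to Esperanza's issue.
Kalinda's share (₹84,000) is divided into 2 shares of ₹42,000: Ines and Greta each take ₹42,000.
Quentin's share (₹84,000) is divided into 2 shares of ₹42,000: Nadia and Sione each take ₹42,000.
Esperanza's share (₹84,000) is divided into 3 shares of ₹28,000: Gwendolyn, Marit, and Yannick each take ₹28,000.

Ines receives ₹42,000.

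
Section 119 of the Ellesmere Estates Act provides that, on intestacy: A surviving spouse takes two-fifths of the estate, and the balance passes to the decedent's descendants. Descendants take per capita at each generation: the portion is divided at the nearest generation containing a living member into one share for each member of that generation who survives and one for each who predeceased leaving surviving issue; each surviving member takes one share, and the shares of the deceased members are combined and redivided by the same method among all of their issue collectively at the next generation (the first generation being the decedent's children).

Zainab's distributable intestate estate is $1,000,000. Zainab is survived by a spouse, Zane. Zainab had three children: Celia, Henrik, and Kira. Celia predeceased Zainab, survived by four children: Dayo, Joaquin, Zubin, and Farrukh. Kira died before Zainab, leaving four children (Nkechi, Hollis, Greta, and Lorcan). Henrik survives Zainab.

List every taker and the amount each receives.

Zane takes two-fifths of $1,000,000 = $400,000. The remaining $600,000 passes to the descendants.
The descendants' portion ($600,000) is divided at the children's generation into 3 shares of $200,000. Henrik takes $200,000. The 2 shares of the deceased (Celia and Kira) are combined into a pool of $400,000.
That pool ($400,000) is divided at the grandchildren's generation equally among Dayo, Joaquin, Zubin, Farrukh, Nkechi, Hollis, Greta, and Lorcan: $50,000 each.

Zane: $400,000; Dayo: $50,000; Joaquin: $50,000; Zubin: $50,000; Farrukh: $50,000; Henrik: $200,000; Nkechi: $50,000; Hollis: $50,000; Greta: $50,000; Lorcan: $50,000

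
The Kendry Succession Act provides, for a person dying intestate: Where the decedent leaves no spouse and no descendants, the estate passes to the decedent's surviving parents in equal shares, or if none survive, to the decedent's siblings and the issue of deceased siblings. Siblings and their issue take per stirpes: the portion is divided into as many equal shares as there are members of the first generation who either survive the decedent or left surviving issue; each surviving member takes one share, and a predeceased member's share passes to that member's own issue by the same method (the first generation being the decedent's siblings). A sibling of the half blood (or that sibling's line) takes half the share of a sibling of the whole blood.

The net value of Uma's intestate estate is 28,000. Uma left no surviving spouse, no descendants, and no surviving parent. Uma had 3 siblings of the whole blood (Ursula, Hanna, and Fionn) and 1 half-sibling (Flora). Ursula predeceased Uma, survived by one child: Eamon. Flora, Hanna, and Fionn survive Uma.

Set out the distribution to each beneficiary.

The entire 28,000 passes to the siblings and their issue.
Counting each half-blood sibling's line as half a unit, there are 7/2 units in 28,000, so one unit is 8,000. Whole-blood lines (Ursula, Hanna, and Fionn) take 8,000 each; half-blood lines (Flora) take 4,000 each.
Ursula's share (8,000) passes entirely to Eamon.

Flora: 4,000; Eamon: 8,000; Hanna: 8,000; Fionn: 8,000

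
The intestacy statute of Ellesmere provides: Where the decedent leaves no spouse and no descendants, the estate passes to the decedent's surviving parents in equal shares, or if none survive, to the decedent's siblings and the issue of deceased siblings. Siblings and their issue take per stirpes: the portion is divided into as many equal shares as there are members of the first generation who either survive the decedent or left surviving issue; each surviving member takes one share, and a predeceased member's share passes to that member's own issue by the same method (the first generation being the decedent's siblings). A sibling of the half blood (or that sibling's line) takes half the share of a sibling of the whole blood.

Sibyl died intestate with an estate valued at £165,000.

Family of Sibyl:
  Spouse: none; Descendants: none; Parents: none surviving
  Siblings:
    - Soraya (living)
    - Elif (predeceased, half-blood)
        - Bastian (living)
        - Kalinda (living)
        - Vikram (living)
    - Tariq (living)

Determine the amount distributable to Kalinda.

The entire £165,000 passes to the siblings and their issue.
Counting each half-blood sibling's line as half a unit, there are 5/2 units in £165,000, so one unit is £66,000. Whole-blood lines (Soraya and Tariq) take £66,000 each; half-blood lines (Elif) take £33,000 each.
Elif's share (£33,000) is divided into 3 shares of £11,000: Bastian, Kalinda, and Vikram each take £11,000.

Kalinda receives £11,000.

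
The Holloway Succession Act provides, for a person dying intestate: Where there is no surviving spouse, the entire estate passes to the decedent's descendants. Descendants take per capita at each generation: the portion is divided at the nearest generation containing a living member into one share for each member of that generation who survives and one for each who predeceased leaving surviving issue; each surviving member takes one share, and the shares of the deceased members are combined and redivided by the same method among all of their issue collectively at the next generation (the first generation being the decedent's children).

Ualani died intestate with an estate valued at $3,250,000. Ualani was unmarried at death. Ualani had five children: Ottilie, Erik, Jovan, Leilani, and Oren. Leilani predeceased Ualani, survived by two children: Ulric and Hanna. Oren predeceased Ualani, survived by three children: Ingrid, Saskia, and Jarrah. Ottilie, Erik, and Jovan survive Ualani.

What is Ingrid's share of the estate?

The entire $3,250,000 passes to the descendants.
That amount ($3,250,000) is divided at the children's generation into 5 shares of $650,000. Ottilie, Erik, and Jovan each take $650,000. The 2 shares of the deceased (Leilani and Oren) are combined into a pool of $1,300,000.
That pool ($1,300,000) is divided at the grandchildren's generation equally among Ulric, Hanna, Ingrid, Saskia, and Jarrah: $260,000 each.

Ingrid receives $260,000.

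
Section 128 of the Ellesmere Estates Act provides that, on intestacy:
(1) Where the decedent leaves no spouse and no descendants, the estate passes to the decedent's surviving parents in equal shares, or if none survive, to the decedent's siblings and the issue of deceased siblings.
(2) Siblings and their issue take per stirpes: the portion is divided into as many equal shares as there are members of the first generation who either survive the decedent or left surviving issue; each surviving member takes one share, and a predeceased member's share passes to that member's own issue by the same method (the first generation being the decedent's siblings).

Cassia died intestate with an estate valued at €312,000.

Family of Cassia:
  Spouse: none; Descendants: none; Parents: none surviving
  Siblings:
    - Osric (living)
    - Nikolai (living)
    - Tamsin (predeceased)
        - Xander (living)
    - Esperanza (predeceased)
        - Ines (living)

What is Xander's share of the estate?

The entire €312,000 passes to the siblings and their issue.
That amount (€312,000) is divided into 4 shares of €78,000: Osric and Nikolai each take €78,000; Tamsin's €78,000 share passes to Tamsin's issue; Esperanza's €78,000 share passes to Esperanza's issue.
Tamsin's share (€78,000) passes entirely to Xander.
Esperanza's share (€78,000) passes entirely to Ines.

Xander receives €78,000.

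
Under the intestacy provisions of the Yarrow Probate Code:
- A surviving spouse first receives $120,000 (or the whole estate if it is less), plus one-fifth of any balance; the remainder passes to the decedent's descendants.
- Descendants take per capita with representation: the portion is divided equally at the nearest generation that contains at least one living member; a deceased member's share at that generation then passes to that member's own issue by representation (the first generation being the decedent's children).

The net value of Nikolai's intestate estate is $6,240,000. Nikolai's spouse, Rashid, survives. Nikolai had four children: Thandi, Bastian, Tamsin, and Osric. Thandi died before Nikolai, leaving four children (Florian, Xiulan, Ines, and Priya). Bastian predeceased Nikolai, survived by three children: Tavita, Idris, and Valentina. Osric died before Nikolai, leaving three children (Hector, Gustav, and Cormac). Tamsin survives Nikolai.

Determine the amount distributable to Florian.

Rashid first takes $120,000, leaving a balance of $6,120,000. Rashid then takes one-fifth of the balance ($1,224,000), for a total of $1,344,000. The remaining $4,896,000 passes to the descendants.
The descendants' portion ($4,896,000) is divided into 4 shares of $1,224,000: Tamsin takes $1,224,000; Thandi's $1,224,000 share passes to Thandi's issue; Bastian's $1,224,000 share passes to Bastian's issue; Osric's $1,224,000 share passes to Osric's issue.
Thandi's share ($1,224,000) is divided into 4 shares of $306,000: Florian, Xiulan, Ines, and Priya each take $306,000.
Bastian's share ($1,224,000) is divided into 3 shares of $408,000: Tavita, Idris, and Valentina each take $408,000.
Osric's share ($1,224,000) is divided into 3 shares of $408,000: Hector, Gustav, and Cormac each take $408,000.

Florian receives $306,000.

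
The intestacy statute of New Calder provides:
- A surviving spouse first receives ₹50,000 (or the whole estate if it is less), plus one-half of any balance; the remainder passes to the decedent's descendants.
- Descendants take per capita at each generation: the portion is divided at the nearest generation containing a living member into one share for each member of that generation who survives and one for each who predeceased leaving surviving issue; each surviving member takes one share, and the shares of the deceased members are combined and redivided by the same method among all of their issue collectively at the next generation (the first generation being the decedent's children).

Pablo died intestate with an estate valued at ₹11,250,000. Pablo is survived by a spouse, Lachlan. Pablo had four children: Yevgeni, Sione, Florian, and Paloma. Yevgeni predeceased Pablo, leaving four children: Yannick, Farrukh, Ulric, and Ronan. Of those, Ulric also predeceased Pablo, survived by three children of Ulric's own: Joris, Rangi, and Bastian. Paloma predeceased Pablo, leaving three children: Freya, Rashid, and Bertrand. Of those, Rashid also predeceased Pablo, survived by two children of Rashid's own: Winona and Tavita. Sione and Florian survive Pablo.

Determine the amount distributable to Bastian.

Lachlan first takes ₹50,000, leaving a balance of ₹11,200,000. Lachlan then takes one-half of the balance (₹5,600,000), for a total of ₹5,650,000. The remaining ₹5,600,000 passes to the descendants.
The descendants' portion (₹5,600,000) is divided at the children's generation into 4 shares of ₹1,400,000. Sione and Florian each take ₹1,400,000. The 2 shares of the deceased (Yevgeni and Paloma) are combined into a pool of ₹2,800,000.
That pool (₹2,800,000) is divided at the grandchildren's generation into 7 shares of ₹400,000. Yannick, Farrukh, Ronan, Freya, and Bertrand each take ₹400,000. The 2 shares of the deceased (Ulric and Rashid) are combined into a pool of ₹800,000.
That pool (₹800,000) is divided at the great-grandchildren's generation equally among Joris, Rangi, Bastian, Winona, and Tavita: ₹160,000 each.

Bastian receives ₹160,000.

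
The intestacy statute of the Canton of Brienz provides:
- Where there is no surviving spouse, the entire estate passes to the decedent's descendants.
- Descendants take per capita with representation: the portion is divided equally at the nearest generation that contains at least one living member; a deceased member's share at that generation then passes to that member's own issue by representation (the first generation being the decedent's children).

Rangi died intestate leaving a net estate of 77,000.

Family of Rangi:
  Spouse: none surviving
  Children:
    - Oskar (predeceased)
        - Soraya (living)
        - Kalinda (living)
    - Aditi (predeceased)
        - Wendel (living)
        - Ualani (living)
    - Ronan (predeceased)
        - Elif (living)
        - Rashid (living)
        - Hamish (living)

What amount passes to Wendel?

The entire 77,000 passes to the descendants.
No child survives, so the initial division is made at the grandchildren's generation.
That amount (77,000) is divided into 7 shares of 11,000: Soraya, Kalinda, Wendel, Ualani, Elif, Rashid, and Hamish each take 11,000.

Wendel receives 11,000.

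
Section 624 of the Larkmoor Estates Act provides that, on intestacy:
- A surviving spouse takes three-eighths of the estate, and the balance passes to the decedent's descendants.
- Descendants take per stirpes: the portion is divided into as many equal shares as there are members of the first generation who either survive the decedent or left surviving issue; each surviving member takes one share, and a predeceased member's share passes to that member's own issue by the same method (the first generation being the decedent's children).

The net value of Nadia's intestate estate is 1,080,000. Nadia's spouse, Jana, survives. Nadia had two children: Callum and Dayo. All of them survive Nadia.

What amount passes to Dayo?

Jana takes three-eighths of 1,080,000 = 405,000. The remaining 675,000 passes to the descendants.
The descendants' portion (675,000) is divided into 2 shares of 337,500: Callum and Dayo each take 337,500.

Dayo receives 337,500.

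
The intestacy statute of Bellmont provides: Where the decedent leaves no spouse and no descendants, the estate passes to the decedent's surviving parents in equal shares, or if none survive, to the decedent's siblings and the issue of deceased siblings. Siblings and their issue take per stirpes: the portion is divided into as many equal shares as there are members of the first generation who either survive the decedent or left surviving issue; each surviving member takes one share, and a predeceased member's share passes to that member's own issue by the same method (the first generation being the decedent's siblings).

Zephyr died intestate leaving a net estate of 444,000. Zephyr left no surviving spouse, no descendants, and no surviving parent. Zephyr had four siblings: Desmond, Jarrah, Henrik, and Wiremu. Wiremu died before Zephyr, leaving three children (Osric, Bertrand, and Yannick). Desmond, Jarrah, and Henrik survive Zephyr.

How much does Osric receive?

The entire 444,000 passes to the siblings and their issue.
That amount (444,000) is divided into 4 shares of 111,000: Desmond, Jarrah, and Henrik each take 111,000; Wiremu's 111,000 share passes to Wiremu's issue.
Wiremu's share (111,000) is divided into 3 shares of 37,000: Osric, Bertrand, and Yannick each take 37,000.

Osric receives 37,000.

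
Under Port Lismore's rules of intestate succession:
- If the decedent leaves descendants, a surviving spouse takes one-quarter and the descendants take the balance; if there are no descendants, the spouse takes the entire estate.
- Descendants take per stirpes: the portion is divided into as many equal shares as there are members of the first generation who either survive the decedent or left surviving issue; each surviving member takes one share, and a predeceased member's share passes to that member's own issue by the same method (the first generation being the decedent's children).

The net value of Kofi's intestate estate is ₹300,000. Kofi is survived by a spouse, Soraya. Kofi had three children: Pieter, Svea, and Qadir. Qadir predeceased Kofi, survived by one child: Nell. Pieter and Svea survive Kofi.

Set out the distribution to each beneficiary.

Soraya takes one-quarter of ₹300,000 = ₹75,000. The remaining ₹225,000 passes to the descendants.
The descendants' portion (₹225,000) is divided into 3 shares of ₹75,000: Pieter and Svea each take ₹75,000; Qadir's ₹75,000 share passes to Qadir's issue.
Qadir's share (₹75,000) passes entirely to Nell.

Soraya: ₹75,000; Pieter: ₹75,000; Svea: ₹75,000; Nell: ₹75,000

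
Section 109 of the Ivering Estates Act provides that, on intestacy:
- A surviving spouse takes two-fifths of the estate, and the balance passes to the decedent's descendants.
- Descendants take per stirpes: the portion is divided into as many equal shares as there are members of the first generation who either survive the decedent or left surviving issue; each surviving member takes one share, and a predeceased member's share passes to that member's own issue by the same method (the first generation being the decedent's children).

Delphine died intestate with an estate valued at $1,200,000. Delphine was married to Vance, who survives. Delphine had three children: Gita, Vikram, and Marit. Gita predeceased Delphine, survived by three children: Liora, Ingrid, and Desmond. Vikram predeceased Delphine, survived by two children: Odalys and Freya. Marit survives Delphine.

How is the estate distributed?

Vance: $480,000; Liora: $80,000; Ingrid: $80,000; Desmond: $80,000; Odalys: $120,000; Freya: $120,000; Marit: $240,000

Vance takes two-fifths of $1,200,000 = $480,000. The remaining $720,000 passes to the descendants.
The descendants' portion ($720,000) is divided into 3 shares of $240,000: Marit takes $240,000; Gita's $240,000 share passes to Gita's issue; Vikram's $240,000 share passes to Vikram's issue.
Gita's share ($240,000) is divided into 3 shares of $80,000: Liora, Ingrid, and Desmond each take $80,000.
Vikram's share ($240,000) is divided into 2 shares of $120,000: Odalys and Freya each take $120,000.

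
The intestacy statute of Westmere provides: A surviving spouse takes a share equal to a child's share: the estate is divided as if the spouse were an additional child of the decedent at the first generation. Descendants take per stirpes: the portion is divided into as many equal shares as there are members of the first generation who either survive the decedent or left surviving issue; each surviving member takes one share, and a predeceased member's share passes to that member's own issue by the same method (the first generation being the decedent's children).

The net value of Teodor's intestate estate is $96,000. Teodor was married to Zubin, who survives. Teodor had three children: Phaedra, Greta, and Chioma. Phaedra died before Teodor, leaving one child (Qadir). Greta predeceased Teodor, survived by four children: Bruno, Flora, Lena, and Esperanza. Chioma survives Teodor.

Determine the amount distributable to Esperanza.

The spouse counts as an additional share at the children's level, so there are 4 primary shares of $24,000. Zubin takes one such share ($24,000).
The children's combined portion ($72,000) is divided into 3 shares of $24,000: Chioma takes $24,000; Phaedra's $24,000 share passes to Phaedra's issue; Greta's $24,000 share passes to Greta's issue.
Phaedra's share ($24,000) passes entirely to Qadir.
Greta's share ($24,000) is divided into 4 shares of $6,000: Bruno, Flora, Lena, and Esperanza each take $6,000.

Esperanza receives $6,000.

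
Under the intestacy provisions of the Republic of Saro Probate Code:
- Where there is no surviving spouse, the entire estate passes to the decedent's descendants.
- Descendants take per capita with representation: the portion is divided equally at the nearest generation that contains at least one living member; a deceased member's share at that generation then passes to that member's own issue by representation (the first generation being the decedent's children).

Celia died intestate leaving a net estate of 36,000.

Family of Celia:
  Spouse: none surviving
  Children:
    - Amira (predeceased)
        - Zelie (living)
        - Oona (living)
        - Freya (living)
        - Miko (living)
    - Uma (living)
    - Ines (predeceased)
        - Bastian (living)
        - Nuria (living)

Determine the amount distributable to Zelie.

Zelie receives 3,000.

The entire 36,000 passes to the descendants.
That amount (36,000) is divided into 3 shares of 12,000: Uma takes 12,000; Amira's 12,000 share passes to Amira's issue; Ines's 12,000 share passes to Ines's issue.
Amira's share (12,000) is divided into 4 shares of 3,000: Zelie, Oona, Freya, and Miko each take 3,000.
Ines's share (12,000) is divided into 2 shares of 6,000: Bastian and Nuria each take 6,000.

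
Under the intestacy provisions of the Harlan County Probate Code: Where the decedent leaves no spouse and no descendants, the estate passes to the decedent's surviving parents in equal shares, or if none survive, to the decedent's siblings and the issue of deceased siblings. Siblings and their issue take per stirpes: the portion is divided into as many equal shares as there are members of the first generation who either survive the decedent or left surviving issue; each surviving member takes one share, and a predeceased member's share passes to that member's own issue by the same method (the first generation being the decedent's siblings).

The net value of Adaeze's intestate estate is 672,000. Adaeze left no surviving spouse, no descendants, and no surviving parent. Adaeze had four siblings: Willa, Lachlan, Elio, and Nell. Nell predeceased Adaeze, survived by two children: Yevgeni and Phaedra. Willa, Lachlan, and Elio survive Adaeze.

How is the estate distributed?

The entire 672,000 passes to the siblings and their issue.
That amount (672,000) is divided into 4 shares of 168,000: Willa, Lachlan, and Elio each take 168,000; Nell's 168,000 share passes to Nell's issue.
Nell's share (168,000) is divided into 2 shares of 84,000: Yevgeni and Phaedra each take 84,000.

Willa: 168,000; Lachlan: 168,000; Elio: 168,000; Yevgeni: 84,000; Phaedra: 84,000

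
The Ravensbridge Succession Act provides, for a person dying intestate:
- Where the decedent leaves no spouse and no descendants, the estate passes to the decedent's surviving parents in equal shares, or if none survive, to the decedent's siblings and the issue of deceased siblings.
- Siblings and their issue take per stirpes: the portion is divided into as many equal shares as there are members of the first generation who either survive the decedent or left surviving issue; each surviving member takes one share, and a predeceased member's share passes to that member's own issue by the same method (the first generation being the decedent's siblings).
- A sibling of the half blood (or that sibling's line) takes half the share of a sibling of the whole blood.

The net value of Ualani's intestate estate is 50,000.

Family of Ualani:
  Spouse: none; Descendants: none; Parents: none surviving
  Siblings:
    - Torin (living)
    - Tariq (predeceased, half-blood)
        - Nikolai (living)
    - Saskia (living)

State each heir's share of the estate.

Torin: 20,000; Nikolai: 10,000; Saskia: 20,000

The entire 50,000 passes to the siblings and their issue.
Counting each half-blood sibling's line as half a unit, there are 5/2 units in 50,000, so one unit is 20,000. Whole-blood lines (Torin and Saskia) take 20,000 each; half-blood lines (Tariq) take 10,000 each.
Tariq's share (10,000) passes entirely to Nikolai.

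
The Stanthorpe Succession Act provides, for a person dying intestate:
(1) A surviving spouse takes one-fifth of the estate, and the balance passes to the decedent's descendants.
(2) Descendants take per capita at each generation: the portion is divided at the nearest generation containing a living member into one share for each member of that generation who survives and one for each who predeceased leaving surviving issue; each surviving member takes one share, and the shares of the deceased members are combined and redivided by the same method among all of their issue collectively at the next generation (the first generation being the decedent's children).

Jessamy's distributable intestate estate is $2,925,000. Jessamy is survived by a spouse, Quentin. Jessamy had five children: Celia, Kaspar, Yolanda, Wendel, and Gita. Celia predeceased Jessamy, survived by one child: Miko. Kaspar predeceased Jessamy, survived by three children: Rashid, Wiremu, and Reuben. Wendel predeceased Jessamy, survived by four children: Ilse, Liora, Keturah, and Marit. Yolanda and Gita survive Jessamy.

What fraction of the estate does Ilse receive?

Ilse receives 3/50 of the estate.

Quentin takes one-fifth of $2,925,000 = $585,000. The remaining $2,340,000 passes to the descendants.
The descendants' portion ($2,340,000) is divided at the children's generation into 5 shares of $468,000. Yolanda and Gita each take $468,000. The 3 shares of the deceased (Celia, Kaspar, and Wendel) are combined into a pool of $1,404,000.
That pool ($1,404,000) is divided at the grandchildren's generation equally among Miko, Rashid, Wiremu, Reuben, Ilse, Liora, Keturah, and Marit: $175,500 each.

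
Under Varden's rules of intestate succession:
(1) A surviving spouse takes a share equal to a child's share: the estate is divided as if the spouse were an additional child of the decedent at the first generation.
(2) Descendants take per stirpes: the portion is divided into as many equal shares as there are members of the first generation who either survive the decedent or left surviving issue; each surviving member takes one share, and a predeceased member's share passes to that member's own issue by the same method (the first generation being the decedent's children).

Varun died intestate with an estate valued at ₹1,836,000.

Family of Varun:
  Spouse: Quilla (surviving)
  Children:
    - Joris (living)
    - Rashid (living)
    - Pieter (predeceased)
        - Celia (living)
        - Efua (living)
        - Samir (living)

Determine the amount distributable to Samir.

The spouse counts as an additional share at the children's level, so there are 4 primary shares of ₹459,000. Quilla takes one such share (₹459,000).
The children's combined portion (₹1,377,000) is divided into 3 shares of ₹459,000: Joris and Rashid each take ₹459,000; Pieter's ₹459,000 share passes to Pieter's issue.
Pieter's share (₹459,000) is divided into 3 shares of ₹153,000: Celia, Efua, and Samir each take ₹153,000.

Samir receives ₹153,000.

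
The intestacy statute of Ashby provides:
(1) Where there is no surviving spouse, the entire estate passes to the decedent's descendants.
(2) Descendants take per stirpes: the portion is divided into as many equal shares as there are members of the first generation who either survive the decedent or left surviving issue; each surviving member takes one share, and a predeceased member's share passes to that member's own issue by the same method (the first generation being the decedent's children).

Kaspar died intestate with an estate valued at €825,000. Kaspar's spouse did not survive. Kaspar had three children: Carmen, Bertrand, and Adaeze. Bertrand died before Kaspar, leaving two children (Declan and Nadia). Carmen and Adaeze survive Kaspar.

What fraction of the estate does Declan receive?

The entire €825,000 passes to the descendants.
That amount (€825,000) is divided into 3 shares of €275,000: Carmen and Adaeze each take €275,000; Bertrand's €275,000 share passes to Bertrand's issue.
Bertrand's share (€275,000) is divided into 2 shares of €137,500: Declan and Nadia each take €137,500.

Declan receives 1/6 of the estate.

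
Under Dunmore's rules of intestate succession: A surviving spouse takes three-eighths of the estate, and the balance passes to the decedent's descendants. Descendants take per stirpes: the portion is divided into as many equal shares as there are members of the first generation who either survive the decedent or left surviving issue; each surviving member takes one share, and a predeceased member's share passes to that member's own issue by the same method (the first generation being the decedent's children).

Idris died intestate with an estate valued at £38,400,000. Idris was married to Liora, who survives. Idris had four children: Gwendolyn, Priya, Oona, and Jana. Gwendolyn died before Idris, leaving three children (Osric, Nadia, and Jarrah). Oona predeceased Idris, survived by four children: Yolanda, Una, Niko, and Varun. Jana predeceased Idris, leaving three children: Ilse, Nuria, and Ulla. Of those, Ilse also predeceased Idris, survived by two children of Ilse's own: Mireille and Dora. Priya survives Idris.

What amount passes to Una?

Una receives £1,500,000.

Liora takes three-eighths of £38,400,000 = £14,400,000. The remaining £24,000,000 passes to the descendants.
The descendants' portion (£24,000,000) is divided into 4 shares of £6,000,000: Priya takes £6,000,000; Gwendolyn's £6,000,000 share passes to Gwendolyn's issue; Oona's £6,000,000 share passes to Oona's issue; Jana's £6,000,000 share passes to Jana's issue.
Gwendolyn's share (£6,000,000) is divided into 3 shares of £2,000,000: Osric, Nadia, and Jarrah each take £2,000,000.
Oona's share (£6,000,000) is divided into 4 shares of £1,500,000: Yolanda, Una, Niko, and Varun each take £1,500,000.
Jana's share (£6,000,000) is divided into 3 shares of £2,000,000: Nuria and Ulla each take £2,000,000; Ilse's £2,000,000 share passes to Ilse's issue.
Ilse's share (£2,000,000) is divided into 2 shares of £1,000,000: Mireille and Dora each take £1,000,000.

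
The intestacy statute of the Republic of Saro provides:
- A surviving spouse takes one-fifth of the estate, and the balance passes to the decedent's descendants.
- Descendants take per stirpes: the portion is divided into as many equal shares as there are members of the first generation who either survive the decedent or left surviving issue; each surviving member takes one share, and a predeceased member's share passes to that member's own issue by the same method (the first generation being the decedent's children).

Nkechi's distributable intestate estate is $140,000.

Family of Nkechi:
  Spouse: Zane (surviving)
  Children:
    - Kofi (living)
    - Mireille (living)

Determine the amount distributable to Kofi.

Zane takes one-fifth of $140,000 = $28,000. The remaining $112,000 passes to the descendants.
The descendants' portion ($112,000) is divided into 2 shares of $56,000: Kofi and Mireille each take $56,000.

Kofi receives $56,000.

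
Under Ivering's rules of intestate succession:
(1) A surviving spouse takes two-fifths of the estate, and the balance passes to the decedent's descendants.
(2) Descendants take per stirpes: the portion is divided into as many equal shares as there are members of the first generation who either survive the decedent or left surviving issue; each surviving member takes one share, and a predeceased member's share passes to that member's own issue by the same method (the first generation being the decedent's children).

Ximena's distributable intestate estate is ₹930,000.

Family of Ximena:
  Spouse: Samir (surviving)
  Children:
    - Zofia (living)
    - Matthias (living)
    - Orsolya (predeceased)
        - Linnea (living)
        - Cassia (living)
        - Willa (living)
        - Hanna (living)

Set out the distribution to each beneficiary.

Samir takes two-fifths of ₹930,000 = ₹372,000. The remaining ₹558,000 passes to the descendants.
The descendants' portion (₹558,000) is divided into 3 shares of ₹186,000: Zofia and Matthias each take ₹186,000; Orsolya's ₹186,000 share passes to Orsolya's issue.
Orsolya's share (₹186,000) is divided into 4 shares of ₹46,500: Linnea, Cassia, Willa, and Hanna each take ₹46,500.

Samir: ₹372,000; Zofia: ₹186,000; Matthias: ₹186,000; Linnea: ₹46,500; Cassia: ₹46,500; Willa: ₹46,500; Hanna: ₹46,500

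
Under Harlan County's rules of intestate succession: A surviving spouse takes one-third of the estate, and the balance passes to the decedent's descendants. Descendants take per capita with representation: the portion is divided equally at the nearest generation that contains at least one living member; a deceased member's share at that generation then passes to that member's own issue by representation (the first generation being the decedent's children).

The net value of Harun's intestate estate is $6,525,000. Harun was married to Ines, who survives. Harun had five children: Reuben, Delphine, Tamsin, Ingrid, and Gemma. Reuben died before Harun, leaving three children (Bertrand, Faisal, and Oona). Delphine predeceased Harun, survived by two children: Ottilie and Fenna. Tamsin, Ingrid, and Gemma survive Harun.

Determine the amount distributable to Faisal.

Ines takes one-third of $6,525,000 = $2,175,000. The remaining $4,350,000 passes to the descendants.
The descendants' portion ($4,350,000) is divided into 5 shares of $870,000: Tamsin, Ingrid, and Gemma each take $870,000; Reuben's $870,000 share passes to Reuben's issue; Delphine's $870,000 share passes to Delphine's issue.
Reuben's share ($870,000) is divided into 3 shares of $290,000: Bertrand, Faisal, and Oona each take $290,000.
Delphine's share ($870,000) is divided into 2 shares of $435,000: Ottilie and Fenna each take $435,000.

Faisal receives $290,000.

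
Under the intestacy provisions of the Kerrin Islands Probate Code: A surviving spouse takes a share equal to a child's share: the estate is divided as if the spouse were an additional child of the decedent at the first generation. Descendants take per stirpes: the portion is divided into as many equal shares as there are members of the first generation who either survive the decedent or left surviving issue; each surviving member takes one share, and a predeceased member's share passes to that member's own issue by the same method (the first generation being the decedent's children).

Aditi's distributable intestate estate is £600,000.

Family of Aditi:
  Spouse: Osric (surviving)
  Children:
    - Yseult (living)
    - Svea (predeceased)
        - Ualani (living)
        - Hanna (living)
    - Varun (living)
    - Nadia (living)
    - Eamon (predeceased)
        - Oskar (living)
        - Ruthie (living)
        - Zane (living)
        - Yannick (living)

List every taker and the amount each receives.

The spouse counts as an additional share at the children's level, so there are 6 primary shares of £100,000. Osric takes one such share (£100,000).
The children's combined portion (£500,000) is divided into 5 shares of £100,000: Yseult, Varun, and Nadia each take £100,000; Svea's £100,000 share passes to Svea's issue; Eamon's £100,000 share passes to Eamon's issue.
Svea's share (£100,000) is divided into 2 shares of £50,000: Ualani and Hanna each take £50,000.
Eamon's share (£100,000) is divided into 4 shares of £25,000: Oskar, Ruthie, Zane, and Yannick each take £25,000.

Osric: £100,000; Yseult: £100,000; Ualani: £50,000; Hanna: £50,000; Varun: £100,000; Nadia: £100,000; Oskar: £25,000; Ruthie: £25,000; Zane: £25,000; Yannick: £25,000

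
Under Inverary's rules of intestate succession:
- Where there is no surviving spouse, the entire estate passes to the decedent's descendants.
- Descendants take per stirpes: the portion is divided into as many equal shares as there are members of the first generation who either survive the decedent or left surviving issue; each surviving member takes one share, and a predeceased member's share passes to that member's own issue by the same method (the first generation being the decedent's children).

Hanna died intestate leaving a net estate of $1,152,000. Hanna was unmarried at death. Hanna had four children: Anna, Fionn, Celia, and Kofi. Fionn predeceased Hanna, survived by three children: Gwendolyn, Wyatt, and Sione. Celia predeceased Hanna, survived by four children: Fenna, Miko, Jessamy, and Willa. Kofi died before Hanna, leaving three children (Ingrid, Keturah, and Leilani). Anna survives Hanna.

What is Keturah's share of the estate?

Keturah receives $96,000.

The entire $1,152,000 passes to the descendants.
That amount ($1,152,000) is divided into 4 shares of $288,000: Anna takes $288,000; Fionn's $288,000 share passes to Fionn's issue; Celia's $288,000 share passes to Celia's issue; Kofi's $288,000 share passes to Kofi's issue.
Fionn's share ($288,000) is divided into 3 shares of $96,000: Gwendolyn, Wyatt, and Sione each take $96,000.
Celia's share ($288,000) is divided into 4 shares of $72,000: Fenna, Miko, Jessamy, and Willa each take $72,000.
Kofi's share ($288,000) is divided into 3 shares of $96,000: Ingrid, Keturah, and Leilani each take $96,000.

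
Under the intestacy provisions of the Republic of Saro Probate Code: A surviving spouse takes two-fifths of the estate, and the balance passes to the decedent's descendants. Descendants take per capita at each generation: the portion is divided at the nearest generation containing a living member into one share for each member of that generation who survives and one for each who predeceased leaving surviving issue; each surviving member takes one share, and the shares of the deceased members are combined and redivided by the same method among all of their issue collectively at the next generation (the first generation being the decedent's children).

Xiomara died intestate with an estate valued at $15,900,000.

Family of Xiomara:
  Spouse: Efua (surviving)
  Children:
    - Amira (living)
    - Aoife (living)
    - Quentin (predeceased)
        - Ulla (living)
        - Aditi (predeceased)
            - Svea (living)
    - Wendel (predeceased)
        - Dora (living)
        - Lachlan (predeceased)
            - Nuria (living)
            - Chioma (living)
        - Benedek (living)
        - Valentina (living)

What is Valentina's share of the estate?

Valentina receives $795,000.

Efua takes two-fifths of $15,900,000 = $6,360,000. The remaining $9,540,000 passes to the descendants.
The descendants' portion ($9,540,000) is divided at the children's generation into 4 shares of $2,385,000. Amira and Aoife each take $2,385,000. The 2 shares of the deceased (Quentin and Wendel) are combined into a pool of $4,770,000.
That pool ($4,770,000) is divided at the grandchildren's generation into 6 shares of $795,000. Ulla, Dora, Benedek, and Valentina each take $795,000. The 2 shares of the deceased (Aditi and Lachlan) are combined into a pool of $1,590,000.
That pool ($1,590,000) is divided at the great-grandchildren's generation equally among Svea, Nuria, and Chioma: $530,000 each.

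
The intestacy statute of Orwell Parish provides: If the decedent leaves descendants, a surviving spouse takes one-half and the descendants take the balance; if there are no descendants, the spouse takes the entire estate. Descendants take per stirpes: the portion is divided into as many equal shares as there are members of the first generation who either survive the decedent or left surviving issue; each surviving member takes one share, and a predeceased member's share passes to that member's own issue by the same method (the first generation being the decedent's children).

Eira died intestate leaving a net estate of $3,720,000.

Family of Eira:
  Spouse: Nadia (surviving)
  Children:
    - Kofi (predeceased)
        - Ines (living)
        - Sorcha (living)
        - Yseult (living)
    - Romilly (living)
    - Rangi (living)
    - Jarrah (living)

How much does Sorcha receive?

Sorcha receives $155,000.

Nadia takes one-half of $3,720,000 = $1,860,000. The remaining $1,860,000 passes to the descendants.
The descendants' portion ($1,860,000) is divided into 4 shares of $465,000: Romilly, Rangi, and Jarrah each take $465,000; Kofi's $465,000 share passes to Kofi's issue.
Kofi's share ($465,000) is divided into 3 shares of $155,000: Ines, Sorcha, and Yseult each take $155,000.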